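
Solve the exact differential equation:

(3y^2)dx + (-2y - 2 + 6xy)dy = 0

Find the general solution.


Check exactness: ∂M/∂y = 6y and ∂N/∂x = 6y; equal, so the equation is exact.
Integrate M with respect to x (treating y as constant): ∫M dx = 3xy^2 + h(y).
Differentiate w.r.t. y and set equal to N: the x-dependent terms already match, leaving h'(y) = -2y - 2. Integrate: h(y) = -y^2 - 2y.
So F(x,y) = -y^2 - 2y + 3xy^2.
General solution: -y^2 - 2y + 3xy^2 = C.


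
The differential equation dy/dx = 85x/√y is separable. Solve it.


Separate: √y dy = 85x dx.
Integrate: (2/3)y^(3/2) = (85/2)x² + C.


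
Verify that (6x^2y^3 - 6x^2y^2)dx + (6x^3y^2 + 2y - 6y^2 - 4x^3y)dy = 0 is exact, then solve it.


Check exactness: ∂M/∂y = 18x^2y^2 - 12x^2y and ∂N/∂x = 18x^2y^2 - 12x^2y; equal, so the equation is exact.
Integrate M with respect to x (treating y as constant): ∫M dx = 2x^3y^3 - 2x^3y^2 + h(y).
Differentiate w.r.t. y and set equal to N: the x-dependent terms already match, leaving h'(y) = 2y - 6y^2. Integrate: h(y) = y^2 - 2y^3.
So F(x,y) = 2x^3y^3 + y^2 - 2y^3 - 2x^3y^2.
General solution: 2x^3y^3 + y^2 - 2y^3 - 2x^3y^2 = C.


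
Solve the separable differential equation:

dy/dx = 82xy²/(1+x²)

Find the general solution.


Separate: dy/y² = 82x/(1+x²) dx.
Integrate LHS: ∫ dy/y² = -1/y.
Integrate RHS via u = 1+x²: 41ln(1+x²) + C.
Result: -1/y = 41ln(1+x²) + C.


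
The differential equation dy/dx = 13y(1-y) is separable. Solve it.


Separate: dy/[y(1-y)] = 13 dx.
Partial fractions: 1/[y(1-y)] = 1/y + 1/(1-y).
Integrate: ln|y/(1-y)| = 13x + C₀.
Solve for y: y = 1/(1 + Ce^(-13x)).


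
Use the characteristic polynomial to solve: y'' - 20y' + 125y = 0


Characteristic equation: r² - 20r + 125 = 0.
Discriminant is negative; roots r = 10 ± 5i (complex conjugate pair).
General solution uses e^(α x)(C₁ cos(β x) + C₂ sin(β x)): y = e^(10x)(C₁cos(5x) + C₂sin(5x)).


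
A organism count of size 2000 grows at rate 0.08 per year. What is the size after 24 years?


The ODE dP/dt = 0.08P has solution P(t) = P(0)e^(0.08t).
Substitute P(0) = 2000 and t = 24: P(24) = 2000 e^(1.92) ≈ 13642.


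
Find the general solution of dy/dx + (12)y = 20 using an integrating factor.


P(x) = 12, Q(x) = 20; integrating factor μ = e^(12x).
(μ y)' = 20e^(12x) ⇒ μ y = (5/3)e^(12x) + C.
Divide by μ: y = 5/3 + Ce^(-12x).


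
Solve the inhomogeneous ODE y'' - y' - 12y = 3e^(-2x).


Characteristic roots of r² - r - 12 = 0 are -3, 4.
y_h = C₁e^(-3x) + C₂e^(4x).
Forcing exponent -2 is not a characteristic root; try y_p = Ae^(-2x).
Substitute: A·(4 + (-1)·-2 + (-12)) = A·-6 = 3, so A = -1/2.
General solution: y = C₁e^(-3x) + C₂e^(4x) - (1/2)e^(-2x).


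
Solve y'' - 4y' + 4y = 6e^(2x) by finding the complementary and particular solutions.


Characteristic polynomial (r - 2)² = 0; repeated root r = 2.
y_h = (C₁ + C₂x)e^(2x). Forcing matches the repeated root (resonance), so try y_p = Ax² e^(2x).
Substitute and solve for A: 2A = 6, so A = 3.
General solution: y = (C₁ + C₂x + 3x²)e^(2x).


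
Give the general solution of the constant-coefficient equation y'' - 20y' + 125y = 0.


Characteristic equation: r² - 20r + 125 = 0.
Discriminant is negative; roots r = 10 ± 5i (complex conjugate pair).
General solution uses e^(α x)(C₁ cos(β x) + C₂ sin(β x)): y = e^(10x)(C₁cos(5x) + C₂sin(5x)).


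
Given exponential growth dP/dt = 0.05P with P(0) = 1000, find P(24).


The ODE dP/dt = 0.05P has solution P(t) = P(0)e^(0.05t).
Substitute P(0) = 1000 and t = 24: P(24) = 1000 e^(1.20) ≈ 3320.


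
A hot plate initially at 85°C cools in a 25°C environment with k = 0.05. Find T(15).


Newton's law: dT/dt = -k(T - T_a) has solution T(t) = T_a + (T₀ - T_a)e^(-kt).
Plug in T_a = 25, T₀ = 85, k = 0.05, t = 15: T(15) = 25 + (60)e^(-0.75) ≈ 53.3°C.


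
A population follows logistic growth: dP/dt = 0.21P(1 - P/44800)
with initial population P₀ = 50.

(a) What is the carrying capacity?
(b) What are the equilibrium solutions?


Logistic ODE dP/dt = 0.21P(1 - P/44800) has equilibria where dP/dt = 0, i.e. P = 0 or P = 44800.
The coefficient (1 - P/K) = 0 when P = K, identifying K = 44800 as the carrying capacity.
(a) K = 44800; (b) equilibria P = 0 and P = 44800.


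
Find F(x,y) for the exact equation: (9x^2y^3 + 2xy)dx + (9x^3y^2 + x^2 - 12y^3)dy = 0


Check exactness: ∂M/∂y = 27x^2y^2 + 2x and ∂N/∂x = 27x^2y^2 + 2x; equal, so the equation is exact.
Integrate M with respect to x (treating y as constant): ∫M dx = 3x^3y^3 + x^2y + h(y).
Differentiate w.r.t. y and set equal to N: the x-dependent terms already match, leaving h'(y) = -12y^3. Integrate: h(y) = -3y^4.
So F(x,y) = 3x^3y^3 + x^2y - 3y^4.
General solution: 3x^3y^3 + x^2y - 3y^4 = C.


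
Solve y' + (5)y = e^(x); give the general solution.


P(x) = 5 ⇒ μ = e^(5x).
(μ y)' = e^(6x) ⇒ μ y = e^(6x)/6 + C.
Divide by μ: y = (1/6)e^(x) + Ce^(-5x).


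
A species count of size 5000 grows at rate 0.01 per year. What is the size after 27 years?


The ODE dP/dt = 0.01P has solution P(t) = P(0)e^(0.01t).
Substitute P(0) = 5000 and t = 27: P(27) = 5000 e^(0.27) ≈ 6550.


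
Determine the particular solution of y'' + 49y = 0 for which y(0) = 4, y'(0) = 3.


Characteristic roots of r² + 49 = 0 are ±7i, so y = C₁cos(7x) + C₂sin(7x).
Apply y(0) = 4: C₁ = 4. Differentiate and apply y'(0) = 3: 7·C₂ = 3, so C₂ = 3/7.
Particular solution: y = 4cos(7x) + (3/7)sin(7x).


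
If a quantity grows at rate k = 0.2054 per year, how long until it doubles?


Exponential growth: P(t) = P₀ e^(0.2054t). Set P(t)/P₀ = 2: e^(0.2054t) = 2.
Solve: t = ln(2)/0.2054 ≈ 3.37 years.


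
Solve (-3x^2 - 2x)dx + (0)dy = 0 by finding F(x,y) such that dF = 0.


Check exactness: ∂M/∂y = 0 and ∂N/∂x = 0; equal, so the equation is exact.
Integrate M with respect to x (treating y as constant): ∫M dx = -x^3 - x^2 + h(y).
Differentiate w.r.t. y and set equal to N: all terms match, so h'(y) = 0 and h is a constant absorbed into C.
General solution: -x^3 - x^2 = C.


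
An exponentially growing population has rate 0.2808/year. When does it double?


Exponential growth: P(t) = P₀ e^(0.2808t). Set P(t)/P₀ = 2: e^(0.2808t) = 2.
Solve: t = ln(2)/0.2808 ≈ 2.47 years.


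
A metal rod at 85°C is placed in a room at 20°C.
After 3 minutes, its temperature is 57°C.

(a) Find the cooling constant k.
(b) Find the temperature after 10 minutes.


Newton's law: T(t) = T_a + (T₀ - T_a)e^(-kt).
(a) Use T(3) = 57: (57 - 20)/(85 - 20) = e^(-k·3), so k = -ln(0.569)/3 ≈ 0.1878.
(b) Apply k to t = 10: T(10) = 20 + (65)e^(-1.878) ≈ 29.9°C.


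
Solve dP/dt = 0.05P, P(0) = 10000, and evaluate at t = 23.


The ODE dP/dt = 0.05P has solution P(t) = P(0)e^(0.05t).
Substitute P(0) = 10000 and t = 23: P(23) = 10000 e^(1.15) ≈ 31582.


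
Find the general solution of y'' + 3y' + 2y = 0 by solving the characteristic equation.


Characteristic equation: r² + 3r + 2 = 0.
Factor: (r + 1)(r + 2) = 0 ⇒ r = -1, -2 (distinct real).
General solution: y = C₁e^(-x) + C₂e^(-2x).


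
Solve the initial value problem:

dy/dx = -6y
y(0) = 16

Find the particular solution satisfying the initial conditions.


General solution of y' = -6y is y = Ce^(-6x).
Apply y(0) = 16: C = 16.
Particular solution: y = 16e^(-6x).


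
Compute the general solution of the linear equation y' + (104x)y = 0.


P(x) = 104x ⇒ μ = e^(52x²).
Q(x) = 0 so μ y is constant: y = Ce^(-52x²).


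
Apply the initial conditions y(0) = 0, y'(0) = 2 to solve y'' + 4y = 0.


Characteristic roots of r² + 4 = 0 are ±2i, so y = C₁cos(2x) + C₂sin(2x).
Apply y(0) = 0: C₁ = 0. Differentiate and apply y'(0) = 2: 2·C₂ = 2, so C₂ = 1.
Particular solution: y = sin(2x).


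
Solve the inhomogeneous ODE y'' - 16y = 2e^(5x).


Characteristic roots of r² - 16 = 0 are -4, 4.
y_h = C₁e^(-4x) + C₂e^(4x).
Forcing exponent 5 is not a characteristic root; try y_p = Ae^(5x).
Substitute: A·(25 + (0)·5 + (-16)) = A·9 = 2, so A = 2/9.
General solution: y = C₁e^(-4x) + C₂e^(4x) + (2/9)e^(5x).


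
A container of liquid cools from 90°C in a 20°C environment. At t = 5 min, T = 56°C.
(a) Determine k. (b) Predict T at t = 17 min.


Newton's law: T(t) = T_a + (T₀ - T_a)e^(-kt).
(a) Use T(5) = 56: (56 - 20)/(90 - 20) = e^(-k·5), so k = -ln(0.514)/5 ≈ 0.1330.
(b) Apply k to t = 17: T(17) = 20 + (70)e^(-2.261) ≈ 27.3°C.


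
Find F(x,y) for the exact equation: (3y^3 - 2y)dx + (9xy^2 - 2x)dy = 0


Check exactness: ∂M/∂y = 9y^2 - 2 and ∂N/∂x = 9y^2 - 2; equal, so the equation is exact.
Integrate M with respect to x (treating y as constant): ∫M dx = 3xy^3 - 2xy + h(y).
Differentiate w.r.t. y and set equal to N: all terms match, so h'(y) = 0 and h is a constant absorbed into C.
General solution: 3xy^3 - 2xy = C.


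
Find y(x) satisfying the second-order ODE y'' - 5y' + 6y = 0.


Characteristic equation: r² - 5r + 6 = 0.
Factor: (r - 3)(r - 2) = 0 ⇒ r = 3, 2 (distinct real).
General solution: y = C₁e^(3x) + C₂e^(2x).


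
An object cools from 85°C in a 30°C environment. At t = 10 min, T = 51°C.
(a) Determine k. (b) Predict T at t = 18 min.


Newton's law: T(t) = T_a + (T₀ - T_a)e^(-kt).
(a) Use T(10) = 51: (51 - 30)/(85 - 30) = e^(-k·10), so k = -ln(0.382)/10 ≈ 0.0963.
(b) Apply k to t = 18: T(18) = 30 + (55)e^(-1.733) ≈ 39.7°C.


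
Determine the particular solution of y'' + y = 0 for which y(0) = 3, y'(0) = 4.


Characteristic roots of r² + 1 = 0 are ±1i, so y = C₁cos(x) + C₂sin(x).
Apply y(0) = 3: C₁ = 3. Differentiate and apply y'(0) = 4: 1·C₂ = 4, so C₂ = 4.
Particular solution: y = 3cos(x) + 4sin(x).


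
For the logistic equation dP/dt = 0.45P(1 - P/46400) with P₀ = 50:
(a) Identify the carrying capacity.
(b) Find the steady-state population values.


Logistic ODE dP/dt = 0.45P(1 - P/46400) has equilibria where dP/dt = 0, i.e. P = 0 or P = 46400.
The coefficient (1 - P/K) = 0 when P = K, identifying K = 46400 as the carrying capacity.
(a) K = 46400; (b) equilibria P = 0 and P = 46400.


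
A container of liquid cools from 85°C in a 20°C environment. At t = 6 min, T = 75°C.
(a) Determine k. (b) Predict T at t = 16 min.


Newton's law: T(t) = T_a + (T₀ - T_a)e^(-kt).
(a) Use T(6) = 75: (75 - 20)/(85 - 20) = e^(-k·6), so k = -ln(0.846)/6 ≈ 0.0278.
(b) Apply k to t = 16: T(16) = 20 + (65)e^(-0.445) ≈ 61.6°C.


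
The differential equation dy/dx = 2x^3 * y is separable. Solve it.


Separate variables: dy/y = 2x^3 dx.
Integrate: ln|y| = (1/2)x^4 + C₀.
Exponentiate: y = Ce^((1/2)x^4).


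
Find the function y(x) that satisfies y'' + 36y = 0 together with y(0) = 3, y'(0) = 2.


Characteristic roots of r² + 36 = 0 are ±6i, so y = C₁cos(6x) + C₂sin(6x).
Apply y(0) = 3: C₁ = 3. Differentiate and apply y'(0) = 2: 6·C₂ = 2, so C₂ = 1/3.
Particular solution: y = 3cos(6x) + (1/3)sin(6x).


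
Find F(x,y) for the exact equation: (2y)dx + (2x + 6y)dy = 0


Check exactness: ∂M/∂y = 2 and ∂N/∂x = 2; equal, so the equation is exact.
Integrate M with respect to x (treating y as constant): ∫M dx = 2xy + h(y).
Differentiate w.r.t. y and set equal to N: the x-dependent terms already match, leaving h'(y) = 6y. Integrate: h(y) = 3y^2.
So F(x,y) = 2xy + 3y^2.
General solution: 2xy + 3y^2 = C.


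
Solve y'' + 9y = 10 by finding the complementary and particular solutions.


Homogeneous part: r² + 9 = 0 ⇒ r = ±3i, so y_h = C₁cos(3x) + C₂sin(3x).
Try constant y_p = A; plug in: 9A = 10 ⇒ A = 10/9.
General solution: y = C₁cos(3x) + C₂sin(3x) + 10/9.


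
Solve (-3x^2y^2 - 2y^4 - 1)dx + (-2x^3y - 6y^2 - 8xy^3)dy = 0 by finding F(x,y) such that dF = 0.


Check exactness: ∂M/∂y = -6x^2y - 8y^3 and ∂N/∂x = -6x^2y - 8y^3; equal, so the equation is exact.
Integrate M with respect to x (treating y as constant): ∫M dx = -x^3y^2 - 2xy^4 - x + h(y).
Differentiate w.r.t. y and set equal to N: the x-dependent terms already match, leaving h'(y) = -6y^2. Integrate: h(y) = -2y^3.
So F(x,y) = -x^3y^2 - 2y^3 - 2xy^4 - x.
General solution: -x^3y^2 - 2y^3 - 2xy^4 - x = C.


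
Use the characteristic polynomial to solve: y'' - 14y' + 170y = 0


Characteristic equation: r² - 14r + 170 = 0.
Discriminant is negative; roots r = 7 ± 11i (complex conjugate pair).
General solution uses e^(α x)(C₁ cos(β x) + C₂ sin(β x)): y = e^(7x)(C₁cos(11x) + C₂sin(11x)).


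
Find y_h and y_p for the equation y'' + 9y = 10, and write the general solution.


Homogeneous part: r² + 9 = 0 ⇒ r = ±3i, so y_h = C₁cos(3x) + C₂sin(3x).
Try constant y_p = A; plug in: 9A = 10 ⇒ A = 10/9.
General solution: y = C₁cos(3x) + C₂sin(3x) + 10/9.


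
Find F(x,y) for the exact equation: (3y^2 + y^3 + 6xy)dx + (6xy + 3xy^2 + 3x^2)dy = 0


Check exactness: ∂M/∂y = 6y + 3y^2 + 6x and ∂N/∂x = 6y + 3y^2 + 6x; equal, so the equation is exact.
Integrate M with respect to x (treating y as constant): ∫M dx = 3xy^2 + xy^3 + 3x^2y + h(y).
Differentiate w.r.t. y and set equal to N: all terms match, so h'(y) = 0 and h is a constant absorbed into C.
General solution: 3xy^2 + xy^3 + 3x^2y = C.


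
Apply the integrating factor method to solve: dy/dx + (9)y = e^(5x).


P(x) = 9 ⇒ μ = e^(9x).
(μ y)' = e^(14x) ⇒ μ y = e^(14x)/14 + C.
Divide by μ: y = (1/14)e^(5x) + Ce^(-9x).


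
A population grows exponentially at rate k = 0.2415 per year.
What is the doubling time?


Exponential growth: P(t) = P₀ e^(0.2415t). Set P(t)/P₀ = 2: e^(0.2415t) = 2.
Solve: t = ln(2)/0.2415 ≈ 2.87 years.


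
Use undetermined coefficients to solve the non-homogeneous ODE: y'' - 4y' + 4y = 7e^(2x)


Characteristic polynomial (r - 2)² = 0; repeated root r = 2.
y_h = (C₁ + C₂x)e^(2x). Forcing matches the repeated root (resonance), so try y_p = Ax² e^(2x).
Substitute and solve for A: 2A = 7, so A = 7/2.
General solution: y = (C₁ + C₂x + (7/2)x²)e^(2x).


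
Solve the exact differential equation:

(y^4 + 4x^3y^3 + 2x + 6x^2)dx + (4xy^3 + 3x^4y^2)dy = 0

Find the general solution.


Check exactness: ∂M/∂y = 4y^3 + 12x^3y^2 and ∂N/∂x = 4y^3 + 12x^3y^2; equal, so the equation is exact.
Integrate M with respect to x (treating y as constant): ∫M dx = xy^4 + x^4y^3 + x^2 + 2x^3 + h(y).
Differentiate w.r.t. y and set equal to N: all terms match, so h'(y) = 0 and h is a constant absorbed into C.
General solution: xy^4 + x^4y^3 + x^2 + 2x^3 = C.


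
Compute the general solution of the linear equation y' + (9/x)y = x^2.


P(x) = 9/x ⇒ μ = x^9.
(x^9 y)' = x^11 ⇒ x^9 y = x^12/(12) + C.
Solve for y: y = (1/12)x^3 + C/x^9.


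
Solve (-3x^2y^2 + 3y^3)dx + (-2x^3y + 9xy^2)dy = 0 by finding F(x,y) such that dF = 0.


Check exactness: ∂M/∂y = -6x^2y + 9y^2 and ∂N/∂x = -6x^2y + 9y^2; equal, so the equation is exact.
Integrate M with respect to x (treating y as constant): ∫M dx = -x^3y^2 + 3xy^3 + h(y).
Differentiate w.r.t. y and set equal to N: all terms match, so h'(y) = 0 and h is a constant absorbed into C.
General solution: -x^3y^2 + 3xy^3 = C.


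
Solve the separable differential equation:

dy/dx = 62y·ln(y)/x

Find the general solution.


Separate: dy/[y ln(y)] = 62 dx/x.
Substitute u = ln(y): du/u = 62 dx/x.
Integrate: ln|ln(y)| = 62ln|x| + C₀, hence ln(y) = C·x^62.


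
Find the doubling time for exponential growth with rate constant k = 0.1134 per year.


Exponential growth: P(t) = P₀ e^(0.1134t). Set P(t)/P₀ = 2: e^(0.1134t) = 2.
Solve: t = ln(2)/0.1134 ≈ 6.11 years.


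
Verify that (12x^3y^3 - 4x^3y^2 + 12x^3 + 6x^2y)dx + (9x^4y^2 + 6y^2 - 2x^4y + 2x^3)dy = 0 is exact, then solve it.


Check exactness: ∂M/∂y = 36x^3y^2 - 8x^3y + 6x^2 and ∂N/∂x = 36x^3y^2 - 8x^3y + 6x^2; equal, so the equation is exact.
Integrate M with respect to x (treating y as constant): ∫M dx = 3x^4y^3 - x^4y^2 + 3x^4 + 2x^3y + h(y).
Differentiate w.r.t. y and set equal to N: the x-dependent terms already match, leaving h'(y) = 6y^2. Integrate: h(y) = 2y^3.
So F(x,y) = 3x^4y^3 + 2y^3 - x^4y^2 + 3x^4 + 2x^3y.
General solution: 3x^4y^3 + 2y^3 - x^4y^2 + 3x^4 + 2x^3y = C.


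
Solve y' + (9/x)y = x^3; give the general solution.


P(x) = 9/x ⇒ μ = x^9.
(x^9 y)' = x^9·x^3 = x^12.
Integrate: x^9 y = x^13/(13) + C.
Solve for y: y = (1/13)x^4 + C/x^9.


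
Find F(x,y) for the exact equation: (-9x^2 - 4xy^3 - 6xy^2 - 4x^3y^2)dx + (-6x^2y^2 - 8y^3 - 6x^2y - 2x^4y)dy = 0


Check exactness: ∂M/∂y = -12xy^2 - 12xy - 8x^3y and ∂N/∂x = -12xy^2 - 12xy - 8x^3y; equal, so the equation is exact.
Integrate M with respect to x (treating y as constant): ∫M dx = -3x^3 - 2x^2y^3 - 3x^2y^2 - x^4y^2 + h(y).
Differentiate w.r.t. y and set equal to N: the x-dependent terms already match, leaving h'(y) = -8y^3. Integrate: h(y) = -2y^4.
So F(x,y) = -3x^3 - 2x^2y^3 - 2y^4 - 3x^2y^2 - x^4y^2.
General solution: -3x^3 - 2x^2y^3 - 2y^4 - 3x^2y^2 - x^4y^2 = C.


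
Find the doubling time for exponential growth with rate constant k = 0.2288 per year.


Exponential growth: P(t) = P₀ e^(0.2288t). Set P(t)/P₀ = 2: e^(0.2288t) = 2.
Solve: t = ln(2)/0.2288 ≈ 3.03 years.


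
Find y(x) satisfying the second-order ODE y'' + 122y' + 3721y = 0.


Characteristic equation: r² + 122r + 3721 = 0, i.e. (r + 61)² = 0.
Repeated root r = -61; include an x factor for the second linearly independent solution.
General solution: y = (C₁ + C₂x)e^(-61x).


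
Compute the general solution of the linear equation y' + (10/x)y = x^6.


P(x) = 10/x ⇒ μ = x^10.
(x^10 y)' = x^16 ⇒ x^10 y = x^17/(17) + C.
Solve for y: y = (1/17)x^7 + C/x^10.


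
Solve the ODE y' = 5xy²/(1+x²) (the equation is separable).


Separate: dy/y² = 5x/(1+x²) dx.
Integrate LHS: ∫ dy/y² = -1/y.
Integrate RHS via u = 1+x²: (5/2)ln(1+x²) + C.
Result: -1/y = (5/2)ln(1+x²) + C.


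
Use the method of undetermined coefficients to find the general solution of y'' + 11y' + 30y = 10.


Characteristic roots of r² + 11r + 30 = 0 are -6, -5.
y_h = C₁e^(-6x) + C₂e^(-5x).
Constant forcing; try y_p = A. Then 30A = 10 ⇒ A = 1/3.
General solution: y = C₁e^(-6x) + C₂e^(-5x) + 1/3.


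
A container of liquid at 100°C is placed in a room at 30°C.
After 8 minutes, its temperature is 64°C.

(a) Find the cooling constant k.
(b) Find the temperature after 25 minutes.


Newton's law: T(t) = T_a + (T₀ - T_a)e^(-kt).
(a) Use T(8) = 64: (64 - 30)/(100 - 30) = e^(-k·8), so k = -ln(0.486)/8 ≈ 0.0903.
(b) Apply k to t = 25: T(25) = 30 + (70)e^(-2.257) ≈ 37.3°C.


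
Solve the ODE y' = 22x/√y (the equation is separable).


Separate: √y dy = 22x dx.
Integrate: (2/3)y^(3/2) = 11x² + C.


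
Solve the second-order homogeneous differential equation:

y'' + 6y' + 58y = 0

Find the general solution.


Characteristic equation: r² + 6r + 58 = 0.
Discriminant is negative; roots r = -3 ± 7i (complex conjugate pair).
General solution uses e^(α x)(C₁ cos(β x) + C₂ sin(β x)): y = e^(-3x)(C₁cos(7x) + C₂sin(7x)).


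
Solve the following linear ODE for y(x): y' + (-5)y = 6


P(x) = -5 ⇒ μ = e^(-5x).
(μ y)' = 6e^(-5x) ⇒ μ y = -(6/5)e^(-5x) + C.
Divide by μ: y = -6/5 + Ce^(5x).


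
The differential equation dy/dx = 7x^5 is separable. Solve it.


Integrate both sides with respect to x: y = ∫ 7x^5 dx = (7/6)x^6 + C.


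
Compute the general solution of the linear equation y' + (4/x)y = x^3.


P(x) = 4/x ⇒ μ = x^4.
(x^4 y)' = x^7 ⇒ x^4 y = x^8/(8) + C.
Solve for y: y = (1/8)x^4 + C/x^4.


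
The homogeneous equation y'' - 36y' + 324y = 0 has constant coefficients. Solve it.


Characteristic equation: r² - 36r + 324 = 0, i.e. (r - 18)² = 0.
Repeated root r = 18; include an x factor for the second linearly independent solution.
General solution: y = (C₁ + C₂x)e^(18x).


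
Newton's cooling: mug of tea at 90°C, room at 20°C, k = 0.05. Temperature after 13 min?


Newton's law: dT/dt = -k(T - T_a) has solution T(t) = T_a + (T₀ - T_a)e^(-kt).
Plug in T_a = 20, T₀ = 90, k = 0.05, t = 13: T(13) = 20 + (70)e^(-0.65) ≈ 56.5°C.


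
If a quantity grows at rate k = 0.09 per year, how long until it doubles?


Exponential growth: P(t) = P₀ e^(0.09t). Set P(t)/P₀ = 2: e^(0.09t) = 2.
Solve: t = ln(2)/0.09 ≈ 7.70 years.


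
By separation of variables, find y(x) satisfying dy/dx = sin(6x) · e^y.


Separate: e^(-y) dy = sin(6x) dx.
Integrate: -e^(-y) = -(1/6)cos(6x) + C₀.
Rearrange: e^(-y) = (1/6)cos(6x) + C.


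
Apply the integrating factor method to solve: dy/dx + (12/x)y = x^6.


P(x) = 12/x ⇒ μ = x^12.
(x^12 y)' = x^18 ⇒ x^12 y = x^19/(19) + C.
Solve for y: y = (1/19)x^7 + C/x^12.


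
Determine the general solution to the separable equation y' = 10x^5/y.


Separate variables: y dy = 10x^5 dx.
Integrate both sides: y²/2 = (5/3)x^6 + C₀.
Multiply by 2: y² = (10/3)x^6 + C.


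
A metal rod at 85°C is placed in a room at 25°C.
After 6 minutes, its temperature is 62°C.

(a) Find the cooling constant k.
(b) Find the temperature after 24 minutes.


Newton's law: T(t) = T_a + (T₀ - T_a)e^(-kt).
(a) Use T(6) = 62: (62 - 25)/(85 - 25) = e^(-k·6), so k = -ln(0.617)/6 ≈ 0.0806.
(b) Apply k to t = 24: T(24) = 25 + (60)e^(-1.934) ≈ 33.7°C.


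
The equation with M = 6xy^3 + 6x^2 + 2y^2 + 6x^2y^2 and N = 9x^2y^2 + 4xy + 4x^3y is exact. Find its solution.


Check exactness: ∂M/∂y = 18xy^2 + 4y + 12x^2y and ∂N/∂x = 18xy^2 + 4y + 12x^2y; equal, so the equation is exact.
Integrate M with respect to x (treating y as constant): ∫M dx = 3x^2y^3 + 2x^3 + 2xy^2 + 2x^3y^2 + h(y).
Differentiate w.r.t. y and set equal to N: all terms match, so h'(y) = 0 and h is a constant absorbed into C.
General solution: 3x^2y^3 + 2x^3 + 2xy^2 + 2x^3y^2 = C.


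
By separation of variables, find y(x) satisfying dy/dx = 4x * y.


Separate variables: dy/y = 4x dx.
Integrate: ln|y| = 2x^2 + C₀.
Exponentiate: y = Ce^(2x^2).


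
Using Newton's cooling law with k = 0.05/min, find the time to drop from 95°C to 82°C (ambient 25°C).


From T(t) = T_a + (T₀ - T_a)e^(-kt), set T(t) = 82:
(82 - 25) / (95 - 25) = e^(-0.05t), so t = -ln(0.814)/0.05 ≈ 4.1 minutes.


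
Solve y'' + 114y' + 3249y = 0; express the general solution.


Characteristic equation: r² + 114r + 3249 = 0, i.e. (r + 57)² = 0.
Repeated root r = -57; include an x factor for the second linearly independent solution.
General solution: y = (C₁ + C₂x)e^(-57x).


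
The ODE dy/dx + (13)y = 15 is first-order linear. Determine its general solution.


P(x) = 13, Q(x) = 15; integrating factor μ = e^(13x).
(μ y)' = 15e^(13x) ⇒ μ y = (15/13)e^(13x) + C.
Divide by μ: y = 15/13 + Ce^(-13x).


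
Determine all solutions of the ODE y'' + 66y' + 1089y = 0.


Characteristic equation: r² + 66r + 1089 = 0, i.e. (r + 33)² = 0.
Repeated root r = -33; include an x factor for the second linearly independent solution.
General solution: y = (C₁ + C₂x)e^(-33x).


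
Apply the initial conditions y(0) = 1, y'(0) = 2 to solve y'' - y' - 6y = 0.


Characteristic roots of r² - r - 6 = 0 are 3, -2.
General solution y = c₁ e^(3x) + c₂ e^(-2x).
Apply y(0) = 1: c₁ + c₂ = 1. Apply y'(0) = 2: 3 c₁ - 2 c₂ = 2.
Solve: c₁ = 4/5, c₂ = 1/5.
Particular solution: y = (4/5)e^(3x) + (1/5)e^(-2x).


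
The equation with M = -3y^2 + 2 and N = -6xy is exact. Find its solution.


Check exactness: ∂M/∂y = -6y and ∂N/∂x = -6y; equal, so the equation is exact.
Integrate M with respect to x (treating y as constant): ∫M dx = -3xy^2 + 2x + h(y).
Differentiate w.r.t. y and set equal to N: all terms match, so h'(y) = 0 and h is a constant absorbed into C.
General solution: -3xy^2 + 2x = C.


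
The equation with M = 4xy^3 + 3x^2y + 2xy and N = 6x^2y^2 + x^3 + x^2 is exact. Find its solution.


Check exactness: ∂M/∂y = 12xy^2 + 3x^2 + 2x and ∂N/∂x = 12xy^2 + 3x^2 + 2x; equal, so the equation is exact.
Integrate M with respect to x (treating y as constant): ∫M dx = 2x^2y^3 + x^3y + x^2y + h(y).
Differentiate w.r.t. y and set equal to N: all terms match, so h'(y) = 0 and h is a constant absorbed into C.
General solution: 2x^2y^3 + x^3y + x^2y = C.


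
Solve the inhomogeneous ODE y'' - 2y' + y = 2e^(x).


Characteristic polynomial (r - 1)² = 0; repeated root r = 1.
y_h = (C₁ + C₂x)e^(x). Forcing matches the repeated root (resonance), so try y_p = Ax² e^(x).
Substitute and solve for A: 2A = 2, so A = 1.
General solution: y = (C₁ + C₂x + x²)e^(x).


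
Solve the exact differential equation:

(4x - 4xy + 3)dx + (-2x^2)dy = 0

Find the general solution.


Check exactness: ∂M/∂y = -4x and ∂N/∂x = -4x; equal, so the equation is exact.
Integrate M with respect to x (treating y as constant): ∫M dx = 2x^2 - 2x^2y + 3x + h(y).
Differentiate w.r.t. y and set equal to N: all terms match, so h'(y) = 0 and h is a constant absorbed into C.
General solution: 2x^2 - 2x^2y + 3x = C.


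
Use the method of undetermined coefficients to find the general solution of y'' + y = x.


Homogeneous: r² + 1 = 0 ⇒ r = ±1i, y_h = C₁cos(x) + C₂sin(x).
Polynomial forcing; try y_p = Ax + B. Then y_p'' + 1 y_p = 1(Ax + B) = x, so B = 0 and A = 1.
General solution: y = C₁cos(x) + C₂sin(x) + x.


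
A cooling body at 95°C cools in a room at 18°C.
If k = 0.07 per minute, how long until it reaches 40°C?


From T(t) = T_a + (T₀ - T_a)e^(-kt), set T(t) = 40:
(40 - 18) / (95 - 18) = e^(-0.07t), so t = -ln(0.286)/0.07 ≈ 17.9 minutes.


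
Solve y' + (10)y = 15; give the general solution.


P(x) = 10, Q(x) = 15; integrating factor μ = e^(10x).
(μ y)' = 15e^(10x) ⇒ μ y = (3/2)e^(10x) + C.
Divide by μ: y = 3/2 + Ce^(-10x).


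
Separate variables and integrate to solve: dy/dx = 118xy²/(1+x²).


Separate: dy/y² = 118x/(1+x²) dx.
Integrate LHS: ∫ dy/y² = -1/y.
Integrate RHS via u = 1+x²: 59ln(1+x²) + C.
Result: -1/y = 59ln(1+x²) + C.


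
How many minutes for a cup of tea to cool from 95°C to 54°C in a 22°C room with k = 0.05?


From T(t) = T_a + (T₀ - T_a)e^(-kt), set T(t) = 54:
(54 - 22) / (95 - 22) = e^(-0.05t), so t = -ln(0.438)/0.05 ≈ 16.5 minutes.


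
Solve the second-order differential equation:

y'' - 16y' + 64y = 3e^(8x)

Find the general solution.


Characteristic polynomial (r - 8)² = 0; repeated root r = 8.
y_h = (C₁ + C₂x)e^(8x). Forcing matches the repeated root (resonance), so try y_p = Ax² e^(8x).
Substitute and solve for A: 2A = 3, so A = 3/2.
General solution: y = (C₁ + C₂x + (3/2)x²)e^(8x).


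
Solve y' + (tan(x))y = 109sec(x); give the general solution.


P(x) = tan(x) ⇒ μ = e^(∫tan(x)dx) = sec(x).
(sec(x) y)' = 109sec²(x) ⇒ sec(x) y = 109tan(x) + C.
Multiply by cos(x): y = 109sin(x) + C·cos(x).


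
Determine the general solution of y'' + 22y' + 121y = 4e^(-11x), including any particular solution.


Characteristic polynomial (r + 11)² = 0; repeated root r = -11.
y_h = (C₁ + C₂x)e^(-11x). Forcing matches the repeated root (resonance), so try y_p = Ax² e^(-11x).
Substitute and solve for A: 2A = 4, so A = 2.
General solution: y = (C₁ + C₂x + 2x²)e^(-11x).


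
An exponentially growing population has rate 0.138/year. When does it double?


Exponential growth: P(t) = P₀ e^(0.138t). Set P(t)/P₀ = 2: e^(0.138t) = 2.
Solve: t = ln(2)/0.138 ≈ 5.02 years.


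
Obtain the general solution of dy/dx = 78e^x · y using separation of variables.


Separate variables: dy/y = 78e^x dx.
Integrate: ln|y| = 78e^x + C₀.
Exponentiate: y = Ce^(78e^x).


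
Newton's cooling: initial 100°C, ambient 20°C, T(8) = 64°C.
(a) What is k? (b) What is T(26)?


Newton's law: T(t) = T_a + (T₀ - T_a)e^(-kt).
(a) Use T(8) = 64: (64 - 20)/(100 - 20) = e^(-k·8), so k = -ln(0.550)/8 ≈ 0.0747.
(b) Apply k to t = 26: T(26) = 20 + (80)e^(-1.943) ≈ 31.5°C.


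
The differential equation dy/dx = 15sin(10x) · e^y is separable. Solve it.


Separate: e^(-y) dy = 15sin(10x) dx.
Integrate: -e^(-y) = -(3/2)cos(10x) + C₀.
Rearrange: e^(-y) = (3/2)cos(10x) + C.


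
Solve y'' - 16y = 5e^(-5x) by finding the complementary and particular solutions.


Characteristic roots of r² - 16 = 0 are -4, 4.
y_h = C₁e^(-4x) + C₂e^(4x).
Forcing exponent -5 is not a characteristic root; try y_p = Ae^(-5x).
Substitute: A·(25 + (0)·-5 + (-16)) = A·9 = 5, so A = 5/9.
General solution: y = C₁e^(-4x) + C₂e^(4x) + (5/9)e^(-5x).


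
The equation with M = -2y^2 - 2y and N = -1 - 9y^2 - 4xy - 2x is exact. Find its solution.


Check exactness: ∂M/∂y = -4y - 2 and ∂N/∂x = -4y - 2; equal, so the equation is exact.
Integrate M with respect to x (treating y as constant): ∫M dx = -2xy^2 - 2xy + h(y).
Differentiate w.r.t. y and set equal to N: the x-dependent terms already match, leaving h'(y) = -1 - 9y^2. Integrate: h(y) = -y - 3y^3.
So F(x,y) = -y - 3y^3 - 2xy^2 - 2xy.
General solution: -y - 3y^3 - 2xy^2 - 2xy = C.


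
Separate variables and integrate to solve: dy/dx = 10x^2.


Integrate both sides with respect to x: y = ∫ 10x^2 dx = (10/3)x^3 + C.


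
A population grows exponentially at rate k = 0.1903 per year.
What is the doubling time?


Exponential growth: P(t) = P₀ e^(0.1903t). Set P(t)/P₀ = 2: e^(0.1903t) = 2.
Solve: t = ln(2)/0.1903 ≈ 3.64 years.


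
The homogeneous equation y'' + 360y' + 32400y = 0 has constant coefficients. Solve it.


Characteristic equation: r² + 360r + 32400 = 0, i.e. (r + 180)² = 0.
Repeated root r = -180; include an x factor for the second linearly independent solution.
General solution: y = (C₁ + C₂x)e^(-180x).


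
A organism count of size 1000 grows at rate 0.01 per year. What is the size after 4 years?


The ODE dP/dt = 0.01P has solution P(t) = P(0)e^(0.01t).
Substitute P(0) = 1000 and t = 4: P(4) = 1000 e^(0.04) ≈ 1041.


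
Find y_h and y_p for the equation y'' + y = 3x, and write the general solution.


Homogeneous: r² + 1 = 0 ⇒ r = ±1i, y_h = C₁cos(x) + C₂sin(x).
Polynomial forcing; try y_p = Ax + B. Then y_p'' + 1 y_p = 1(Ax + B) = 3x, so B = 0 and A = 3.
General solution: y = C₁cos(x) + C₂sin(x) + 3x.


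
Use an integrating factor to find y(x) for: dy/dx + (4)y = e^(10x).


P(x) = 4 ⇒ μ = e^(4x).
(μ y)' = e^(14x) ⇒ μ y = e^(14x)/14 + C.
Divide by μ: y = (1/14)e^(10x) + Ce^(-4x).


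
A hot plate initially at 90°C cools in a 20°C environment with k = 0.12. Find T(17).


Newton's law: dT/dt = -k(T - T_a) has solution T(t) = T_a + (T₀ - T_a)e^(-kt).
Plug in T_a = 20, T₀ = 90, k = 0.12, t = 17: T(17) = 20 + (70)e^(-2.04) ≈ 29.1°C.


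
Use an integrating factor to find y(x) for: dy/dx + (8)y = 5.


P(x) = 8, Q(x) = 5; integrating factor μ = e^(8x).
(μ y)' = 5e^(8x) ⇒ μ y = (5/8)e^(8x) + C.
Divide by μ: y = 5/8 + Ce^(-8x).


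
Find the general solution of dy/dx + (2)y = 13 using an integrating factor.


P(x) = 2, Q(x) = 13; integrating factor μ = e^(2x).
(μ y)' = 13e^(2x) ⇒ μ y = (13/2)e^(2x) + C.
Divide by μ: y = 13/2 + Ce^(-2x).


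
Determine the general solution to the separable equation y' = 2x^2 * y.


Separate variables: dy/y = 2x^2 dx.
Integrate: ln|y| = (2/3)x^3 + C₀.
Exponentiate: y = Ce^((2/3)x^3).


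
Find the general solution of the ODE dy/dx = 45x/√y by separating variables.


Separate: √y dy = 45x dx.
Integrate: (2/3)y^(3/2) = (45/2)x² + C.


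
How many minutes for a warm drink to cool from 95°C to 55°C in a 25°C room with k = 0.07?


From T(t) = T_a + (T₀ - T_a)e^(-kt), set T(t) = 55:
(55 - 25) / (95 - 25) = e^(-0.07t), so t = -ln(0.429)/0.07 ≈ 12.1 minutes.


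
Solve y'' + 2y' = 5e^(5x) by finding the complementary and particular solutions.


Characteristic roots of r² + 2r = 0 are 0, -2.
y_h = C₁ + C₂e^(-2x).
Forcing exponent 5 is not a characteristic root; try y_p = Ae^(5x).
Substitute: A·(25 + (2)·5 + (0)) = A·35 = 5, so A = 1/7.
General solution: y = C₁ + C₂e^(-2x) + (1/7)e^(5x).


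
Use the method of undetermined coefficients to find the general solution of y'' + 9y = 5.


Homogeneous part: r² + 9 = 0 ⇒ r = ±3i, so y_h = C₁cos(3x) + C₂sin(3x).
Try constant y_p = A; plug in: 9A = 5 ⇒ A = 5/9.
General solution: y = C₁cos(3x) + C₂sin(3x) + 5/9.


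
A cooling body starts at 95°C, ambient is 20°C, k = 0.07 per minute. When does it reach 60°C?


From T(t) = T_a + (T₀ - T_a)e^(-kt), set T(t) = 60:
(60 - 20) / (95 - 20) = e^(-0.07t), so t = -ln(0.533)/0.07 ≈ 9.0 minutes.


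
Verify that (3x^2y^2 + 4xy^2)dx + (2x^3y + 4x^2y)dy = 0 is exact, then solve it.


Check exactness: ∂M/∂y = 6x^2y + 8xy and ∂N/∂x = 6x^2y + 8xy; equal, so the equation is exact.
Integrate M with respect to x (treating y as constant): ∫M dx = x^3y^2 + 2x^2y^2 + h(y).
Differentiate w.r.t. y and set equal to N: all terms match, so h'(y) = 0 and h is a constant absorbed into C.
General solution: x^3y^2 + 2x^2y^2 = C.


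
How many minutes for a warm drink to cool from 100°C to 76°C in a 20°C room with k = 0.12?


From T(t) = T_a + (T₀ - T_a)e^(-kt), set T(t) = 76:
(76 - 20) / (100 - 20) = e^(-0.12t), so t = -ln(0.700)/0.12 ≈ 3.0 minutes.


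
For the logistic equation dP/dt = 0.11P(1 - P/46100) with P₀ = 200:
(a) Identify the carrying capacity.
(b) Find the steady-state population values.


Logistic ODE dP/dt = 0.11P(1 - P/46100) has equilibria where dP/dt = 0, i.e. P = 0 or P = 46100.
The coefficient (1 - P/K) = 0 when P = K, identifying K = 46100 as the carrying capacity.
(a) K = 46100; (b) equilibria P = 0 and P = 46100.


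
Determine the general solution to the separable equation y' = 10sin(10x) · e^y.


Separate: e^(-y) dy = 10sin(10x) dx.
Integrate: -e^(-y) = -cos(10x) + C₀.
Rearrange: e^(-y) = cos(10x) + C.


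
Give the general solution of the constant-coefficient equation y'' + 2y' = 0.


Characteristic equation: r² + 2r = 0.
Factor: (r + 2)(r - 0) = 0 ⇒ r = -2, 0 (distinct real).
General solution: y = C₁e^(-2x) + C₂.


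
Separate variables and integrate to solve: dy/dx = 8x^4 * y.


Separate variables: dy/y = 8x^4 dx.
Integrate: ln|y| = (8/5)x^5 + C₀.
Exponentiate: y = Ce^((8/5)x^5).


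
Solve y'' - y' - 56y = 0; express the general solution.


Characteristic equation: r² - r - 56 = 0.
Factor: (r + 7)(r - 8) = 0 ⇒ r = -7, 8 (distinct real).
General solution: y = C₁e^(-7x) + C₂e^(8x).


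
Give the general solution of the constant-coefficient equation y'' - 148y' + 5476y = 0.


Characteristic equation: r² - 148r + 5476 = 0, i.e. (r - 74)² = 0.
Repeated root r = 74; include an x factor for the second linearly independent solution.
General solution: y = (C₁ + C₂x)e^(74x).


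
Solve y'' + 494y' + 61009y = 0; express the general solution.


Characteristic equation: r² + 494r + 61009 = 0, i.e. (r + 247)² = 0.
Repeated root r = -247; include an x factor for the second linearly independent solution.
General solution: y = (C₁ + C₂x)e^(-247x).


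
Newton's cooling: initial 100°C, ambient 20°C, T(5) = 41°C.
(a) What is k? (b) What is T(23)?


Newton's law: T(t) = T_a + (T₀ - T_a)e^(-kt).
(a) Use T(5) = 41: (41 - 20)/(100 - 20) = e^(-k·5), so k = -ln(0.263)/5 ≈ 0.2675.
(b) Apply k to t = 23: T(23) = 20 + (80)e^(-6.153) ≈ 20.2°C.


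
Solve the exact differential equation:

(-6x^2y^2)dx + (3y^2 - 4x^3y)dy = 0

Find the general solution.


Check exactness: ∂M/∂y = -12x^2y and ∂N/∂x = -12x^2y; equal, so the equation is exact.
Integrate M with respect to x (treating y as constant): ∫M dx = -2x^3y^2 + h(y).
Differentiate w.r.t. y and set equal to N: the x-dependent terms already match, leaving h'(y) = 3y^2. Integrate: h(y) = y^3.
So F(x,y) = y^3 - 2x^3y^2.
General solution: y^3 - 2x^3y^2 = C.


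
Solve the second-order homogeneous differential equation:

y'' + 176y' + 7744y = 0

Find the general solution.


Characteristic equation: r² + 176r + 7744 = 0, i.e. (r + 88)² = 0.
Repeated root r = -88; include an x factor for the second linearly independent solution.
General solution: y = (C₁ + C₂x)e^(-88x).


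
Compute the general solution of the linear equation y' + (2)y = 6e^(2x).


P(x) = 2 ⇒ μ = e^(2x).
(μ y)' = 6e^(4x) ⇒ μ y = (6/4)e^(4x) + C.
Divide by μ: y = (3/2)e^(2x) + Ce^(-2x).


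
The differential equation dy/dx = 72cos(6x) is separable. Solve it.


g(y) = 1, so integrate directly: y = ∫ 72cos(6x) dx = 12sin(6x) + C.


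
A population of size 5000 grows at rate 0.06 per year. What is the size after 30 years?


The ODE dP/dt = 0.06P has solution P(t) = P(0)e^(0.06t).
Substitute P(0) = 5000 and t = 30: P(30) = 5000 e^(1.80) ≈ 30248.


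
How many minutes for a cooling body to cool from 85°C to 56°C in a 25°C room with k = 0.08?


From T(t) = T_a + (T₀ - T_a)e^(-kt), set T(t) = 56:
(56 - 25) / (85 - 25) = e^(-0.08t), so t = -ln(0.517)/0.08 ≈ 8.3 minutes.


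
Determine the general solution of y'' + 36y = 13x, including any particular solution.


Homogeneous: r² + 36 = 0 ⇒ r = ±6i, y_h = C₁cos(6x) + C₂sin(6x).
Polynomial forcing; try y_p = Ax + B. Then y_p'' + 36 y_p = 36(Ax + B) = 13x, so B = 0 and A = 13/36.
General solution: y = C₁cos(6x) + C₂sin(6x) + (13/36)x.


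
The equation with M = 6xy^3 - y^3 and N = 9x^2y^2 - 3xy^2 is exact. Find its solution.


Check exactness: ∂M/∂y = 18xy^2 - 3y^2 and ∂N/∂x = 18xy^2 - 3y^2; equal, so the equation is exact.
Integrate M with respect to x (treating y as constant): ∫M dx = 3x^2y^3 - xy^3 + h(y).
Differentiate w.r.t. y and set equal to N: all terms match, so h'(y) = 0 and h is a constant absorbed into C.
General solution: 3x^2y^3 - xy^3 = C.


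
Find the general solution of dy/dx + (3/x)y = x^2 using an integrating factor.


P(x) = 3/x ⇒ μ = x^3.
(x^3 y)' = x^5 ⇒ x^3 y = x^6/(6) + C.
Solve for y: y = (1/6)x^3 + C/x^3.


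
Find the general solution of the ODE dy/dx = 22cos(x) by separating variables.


g(y) = 1, so integrate directly: y = ∫ 22cos(x) dx = 22sin(x) + C.


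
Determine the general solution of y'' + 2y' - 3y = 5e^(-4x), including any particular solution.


Characteristic roots of r² + 2r - 3 = 0 are 1, -3.
y_h = C₁e^(x) + C₂e^(-3x).
Forcing exponent -4 is not a characteristic root; try y_p = Ae^(-4x).
Substitute: A·(16 + (2)·-4 + (-3)) = A·5 = 5, so A = 1.
General solution: y = C₁e^(x) + C₂e^(-3x) + e^(-4x).


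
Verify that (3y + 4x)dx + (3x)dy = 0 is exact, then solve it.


Check exactness: ∂M/∂y = 3 and ∂N/∂x = 3; equal, so the equation is exact.
Integrate M with respect to x (treating y as constant): ∫M dx = 3xy + 2x^2 + h(y).
Differentiate w.r.t. y and set equal to N: all terms match, so h'(y) = 0 and h is a constant absorbed into C.
General solution: 3xy + 2x^2 = C.


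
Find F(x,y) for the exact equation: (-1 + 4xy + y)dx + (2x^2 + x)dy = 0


Check exactness: ∂M/∂y = 4x + 1 and ∂N/∂x = 4x + 1; equal, so the equation is exact.
Integrate M with respect to x (treating y as constant): ∫M dx = -x + 2x^2y + xy + h(y).
Differentiate w.r.t. y and set equal to N: all terms match, so h'(y) = 0 and h is a constant absorbed into C.
General solution: -x + 2x^2y + xy = C.


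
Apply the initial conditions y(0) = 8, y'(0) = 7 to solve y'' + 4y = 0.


Characteristic roots of r² + 4 = 0 are ±2i, so y = C₁cos(2x) + C₂sin(2x).
Apply y(0) = 8: C₁ = 8. Differentiate and apply y'(0) = 7: 2·C₂ = 7, so C₂ = 7/2.
Particular solution: y = 8cos(2x) + (7/2)sin(2x).


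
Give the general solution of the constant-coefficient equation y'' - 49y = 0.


Characteristic equation: r² - 49 = 0.
Factor: (r - 7)(r + 7) = 0 ⇒ r = 7, -7 (distinct real).
General solution: y = C₁e^(7x) + C₂e^(-7x).
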